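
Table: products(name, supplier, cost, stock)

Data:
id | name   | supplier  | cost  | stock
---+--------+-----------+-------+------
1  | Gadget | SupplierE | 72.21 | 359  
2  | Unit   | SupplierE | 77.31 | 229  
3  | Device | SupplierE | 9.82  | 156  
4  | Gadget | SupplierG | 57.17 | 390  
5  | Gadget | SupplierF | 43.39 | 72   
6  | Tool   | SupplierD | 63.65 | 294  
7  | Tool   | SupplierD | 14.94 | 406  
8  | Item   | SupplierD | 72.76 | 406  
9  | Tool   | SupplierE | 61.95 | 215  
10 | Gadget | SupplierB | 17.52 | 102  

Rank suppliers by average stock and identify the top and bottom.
SELECT supplier, AVG(stock)
FROM products
GROUP BY supplier
ORDER BY AVG(stock)

All groups:
  SupplierF: 72.00
  SupplierB: 102.00
  SupplierE: 239.75
  SupplierD: 368.67
  SupplierG: 390.00

Highest: SupplierG (390.00)
Lowest: SupplierF (72.00)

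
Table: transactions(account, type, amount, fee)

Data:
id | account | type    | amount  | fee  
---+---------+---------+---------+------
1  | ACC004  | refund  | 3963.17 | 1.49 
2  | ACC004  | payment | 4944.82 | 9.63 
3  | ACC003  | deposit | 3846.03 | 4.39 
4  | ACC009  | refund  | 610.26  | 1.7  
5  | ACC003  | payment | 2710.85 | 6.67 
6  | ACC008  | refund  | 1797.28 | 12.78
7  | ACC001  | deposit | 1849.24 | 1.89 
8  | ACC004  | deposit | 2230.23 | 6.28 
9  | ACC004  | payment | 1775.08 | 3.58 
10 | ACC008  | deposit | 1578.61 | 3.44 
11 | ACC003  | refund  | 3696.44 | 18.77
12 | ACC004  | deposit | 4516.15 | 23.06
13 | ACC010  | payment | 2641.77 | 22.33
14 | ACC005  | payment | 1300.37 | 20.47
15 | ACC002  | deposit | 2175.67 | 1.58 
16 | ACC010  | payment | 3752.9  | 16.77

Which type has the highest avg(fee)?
SELECT type, AVG(fee) as val
FROM transactions
GROUP BY type
ORDER BY val DESC
LIMIT 1

Result: payment with avg(fee) = 13.24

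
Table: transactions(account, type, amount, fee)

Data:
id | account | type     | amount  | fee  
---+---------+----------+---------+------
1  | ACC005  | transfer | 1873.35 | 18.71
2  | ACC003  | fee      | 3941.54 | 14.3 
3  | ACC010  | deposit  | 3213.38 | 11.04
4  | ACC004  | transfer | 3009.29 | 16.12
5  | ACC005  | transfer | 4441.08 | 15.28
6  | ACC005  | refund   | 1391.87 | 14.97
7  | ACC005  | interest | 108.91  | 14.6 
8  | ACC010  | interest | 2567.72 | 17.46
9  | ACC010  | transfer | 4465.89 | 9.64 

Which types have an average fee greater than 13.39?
SELECT type, AVG(fee)
FROM transactions
GROUP BY type
HAVING AVG(fee) > 13.39

Result:
  fee: avg=14.30
  interest: avg=16.03
  refund: avg=14.97
  transfer: avg=14.94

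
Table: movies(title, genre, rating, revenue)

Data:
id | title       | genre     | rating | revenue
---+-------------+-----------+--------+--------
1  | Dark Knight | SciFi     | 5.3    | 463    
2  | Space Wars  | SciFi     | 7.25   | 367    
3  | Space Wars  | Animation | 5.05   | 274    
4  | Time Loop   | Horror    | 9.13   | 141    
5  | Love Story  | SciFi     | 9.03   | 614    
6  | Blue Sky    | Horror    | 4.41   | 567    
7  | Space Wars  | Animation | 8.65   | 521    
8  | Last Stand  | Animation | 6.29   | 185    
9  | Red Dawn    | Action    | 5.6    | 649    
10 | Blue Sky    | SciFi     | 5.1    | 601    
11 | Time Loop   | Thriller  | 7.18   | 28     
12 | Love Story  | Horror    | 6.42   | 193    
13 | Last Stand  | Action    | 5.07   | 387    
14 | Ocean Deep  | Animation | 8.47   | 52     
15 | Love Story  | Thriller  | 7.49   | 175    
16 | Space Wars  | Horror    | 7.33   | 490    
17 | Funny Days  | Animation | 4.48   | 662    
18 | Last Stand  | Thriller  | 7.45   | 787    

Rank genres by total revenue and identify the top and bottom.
SELECT genre, SUM(revenue)
FROM movies
GROUP BY genre
ORDER BY SUM(revenue)

All groups:
  Thriller: 990
  Action: 1036
  Horror: 1391
  Animation: 1694
  SciFi: 2045

Highest: SciFi (2045)
Lowest: Thriller (990)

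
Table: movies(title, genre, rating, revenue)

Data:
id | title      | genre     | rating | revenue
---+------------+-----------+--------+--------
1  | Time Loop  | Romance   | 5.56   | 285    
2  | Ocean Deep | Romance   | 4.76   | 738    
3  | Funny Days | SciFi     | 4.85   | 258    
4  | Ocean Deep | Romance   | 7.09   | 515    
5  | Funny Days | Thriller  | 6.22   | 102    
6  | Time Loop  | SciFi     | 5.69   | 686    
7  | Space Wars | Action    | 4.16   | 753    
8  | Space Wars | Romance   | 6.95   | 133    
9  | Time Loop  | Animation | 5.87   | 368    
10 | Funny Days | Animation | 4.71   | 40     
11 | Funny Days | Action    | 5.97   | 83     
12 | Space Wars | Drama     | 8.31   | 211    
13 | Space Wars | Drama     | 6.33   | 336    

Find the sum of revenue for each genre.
SELECT genre, SUM(revenue) as result
FROM movies
GROUP BY genre

Result:
  Action: 836
  Animation: 408
  Drama: 547
  Romance: 1671
  SciFi: 944
  Thriller: 102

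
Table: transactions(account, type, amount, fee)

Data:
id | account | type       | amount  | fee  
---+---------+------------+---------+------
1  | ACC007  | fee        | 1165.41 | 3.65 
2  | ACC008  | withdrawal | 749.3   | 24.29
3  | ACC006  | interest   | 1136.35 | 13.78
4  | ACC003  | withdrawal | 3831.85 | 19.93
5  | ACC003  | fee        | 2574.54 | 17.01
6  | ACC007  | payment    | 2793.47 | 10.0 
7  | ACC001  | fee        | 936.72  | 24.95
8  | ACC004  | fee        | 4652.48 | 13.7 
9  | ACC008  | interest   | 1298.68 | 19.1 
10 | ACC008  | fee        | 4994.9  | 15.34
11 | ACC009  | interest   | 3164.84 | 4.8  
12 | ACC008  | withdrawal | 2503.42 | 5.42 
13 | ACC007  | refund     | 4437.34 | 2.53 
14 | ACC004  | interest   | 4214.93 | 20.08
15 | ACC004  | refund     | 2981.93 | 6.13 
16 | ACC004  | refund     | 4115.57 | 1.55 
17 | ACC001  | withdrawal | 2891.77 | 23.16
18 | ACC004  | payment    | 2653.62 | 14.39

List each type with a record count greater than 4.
SELECT type, COUNT(*) as cnt
FROM transactions
GROUP BY type
HAVING COUNT(*) > 4

Result:
  fee: 5

Note: HAVING filters groups after aggregation, WHERE filters rows before.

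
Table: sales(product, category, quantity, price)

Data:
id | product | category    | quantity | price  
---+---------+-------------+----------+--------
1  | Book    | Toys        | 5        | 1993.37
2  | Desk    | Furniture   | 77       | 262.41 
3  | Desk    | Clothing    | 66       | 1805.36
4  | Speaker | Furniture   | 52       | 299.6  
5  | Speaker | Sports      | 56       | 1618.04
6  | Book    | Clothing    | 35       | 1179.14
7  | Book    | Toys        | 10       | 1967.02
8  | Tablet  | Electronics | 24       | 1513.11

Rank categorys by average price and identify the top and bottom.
SELECT category, AVG(price)
FROM sales
GROUP BY category
ORDER BY AVG(price)

All groups:
  Furniture: 281.01
  Clothing: 1492.25
  Electronics: 1513.11
  Sports: 1618.04
  Toys: 1980.20

Highest: Toys (1980.20)
Lowest: Furniture (281.01)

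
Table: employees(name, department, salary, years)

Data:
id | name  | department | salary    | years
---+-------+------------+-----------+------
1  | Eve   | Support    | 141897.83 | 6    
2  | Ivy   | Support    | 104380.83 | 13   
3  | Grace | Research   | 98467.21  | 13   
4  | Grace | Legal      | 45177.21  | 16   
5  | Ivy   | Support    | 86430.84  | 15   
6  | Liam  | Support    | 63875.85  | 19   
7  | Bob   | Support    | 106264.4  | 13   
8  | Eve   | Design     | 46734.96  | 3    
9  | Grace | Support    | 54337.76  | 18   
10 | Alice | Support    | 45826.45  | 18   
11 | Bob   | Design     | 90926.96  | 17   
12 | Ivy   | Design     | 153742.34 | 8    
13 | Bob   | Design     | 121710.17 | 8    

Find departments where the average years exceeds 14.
SELECT department, AVG(years)
FROM employees
GROUP BY department
HAVING AVG(years) > 14

Result:
  Legal: avg=16.00
  Support: avg=14.57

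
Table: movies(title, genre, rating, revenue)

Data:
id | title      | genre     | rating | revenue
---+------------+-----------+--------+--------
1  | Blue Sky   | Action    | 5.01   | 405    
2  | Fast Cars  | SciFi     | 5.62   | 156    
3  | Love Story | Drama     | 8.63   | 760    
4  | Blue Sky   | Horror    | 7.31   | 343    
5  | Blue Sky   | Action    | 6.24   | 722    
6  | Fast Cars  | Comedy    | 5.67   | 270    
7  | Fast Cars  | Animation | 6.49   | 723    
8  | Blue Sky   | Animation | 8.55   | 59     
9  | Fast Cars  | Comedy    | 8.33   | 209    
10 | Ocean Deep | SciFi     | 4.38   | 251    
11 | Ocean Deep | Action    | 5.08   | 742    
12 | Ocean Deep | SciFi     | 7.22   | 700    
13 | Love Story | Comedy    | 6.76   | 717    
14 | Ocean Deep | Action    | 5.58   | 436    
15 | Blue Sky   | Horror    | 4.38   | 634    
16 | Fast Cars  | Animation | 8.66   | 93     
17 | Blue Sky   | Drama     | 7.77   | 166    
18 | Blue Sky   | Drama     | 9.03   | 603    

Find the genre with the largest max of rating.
SELECT genre, MAX(rating) as val
FROM movies
GROUP BY genre
ORDER BY val DESC
LIMIT 1

Result: Drama with max(rating) = 9.03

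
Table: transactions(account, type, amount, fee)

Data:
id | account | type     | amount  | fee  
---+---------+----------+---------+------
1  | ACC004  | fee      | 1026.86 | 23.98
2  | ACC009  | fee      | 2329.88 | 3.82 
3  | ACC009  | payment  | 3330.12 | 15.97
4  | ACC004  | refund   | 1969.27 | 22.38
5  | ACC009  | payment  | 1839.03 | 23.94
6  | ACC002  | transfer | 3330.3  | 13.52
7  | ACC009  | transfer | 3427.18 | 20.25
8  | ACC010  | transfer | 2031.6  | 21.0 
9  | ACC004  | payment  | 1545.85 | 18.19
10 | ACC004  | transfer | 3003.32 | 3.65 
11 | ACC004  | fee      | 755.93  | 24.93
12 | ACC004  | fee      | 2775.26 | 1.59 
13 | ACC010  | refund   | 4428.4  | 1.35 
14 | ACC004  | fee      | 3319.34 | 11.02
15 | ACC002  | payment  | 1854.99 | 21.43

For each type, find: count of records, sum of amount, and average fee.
SELECT type,
       COUNT(*) as cnt,
       SUM(amount) as total_amount,
       AVG(fee) as avg_fee
FROM transactions
GROUP BY type

Result:
  fee: 5 records, 10207.27 total amount, 13.07 avg fee
  payment: 4 records, 8569.99 total amount, 19.88 avg fee
  refund: 2 records, 6397.67 total amount, 11.87 avg fee
  transfer: 4 records, 11792.40 total amount, 14.61 avg fee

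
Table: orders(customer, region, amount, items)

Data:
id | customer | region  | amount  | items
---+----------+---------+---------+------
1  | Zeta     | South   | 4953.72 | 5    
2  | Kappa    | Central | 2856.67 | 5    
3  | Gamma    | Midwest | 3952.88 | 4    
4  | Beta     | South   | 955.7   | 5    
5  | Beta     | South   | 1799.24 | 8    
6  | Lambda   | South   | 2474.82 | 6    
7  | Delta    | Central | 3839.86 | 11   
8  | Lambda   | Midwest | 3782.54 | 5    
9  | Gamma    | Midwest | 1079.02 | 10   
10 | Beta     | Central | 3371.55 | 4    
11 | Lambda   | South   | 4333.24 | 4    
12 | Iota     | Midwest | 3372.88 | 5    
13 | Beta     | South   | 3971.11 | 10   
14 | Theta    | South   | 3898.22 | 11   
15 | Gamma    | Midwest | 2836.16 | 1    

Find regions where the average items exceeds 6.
SELECT region, AVG(items)
FROM orders
GROUP BY region
HAVING AVG(items) > 6

Result:
  Central: avg=6.67
  South: avg=7.00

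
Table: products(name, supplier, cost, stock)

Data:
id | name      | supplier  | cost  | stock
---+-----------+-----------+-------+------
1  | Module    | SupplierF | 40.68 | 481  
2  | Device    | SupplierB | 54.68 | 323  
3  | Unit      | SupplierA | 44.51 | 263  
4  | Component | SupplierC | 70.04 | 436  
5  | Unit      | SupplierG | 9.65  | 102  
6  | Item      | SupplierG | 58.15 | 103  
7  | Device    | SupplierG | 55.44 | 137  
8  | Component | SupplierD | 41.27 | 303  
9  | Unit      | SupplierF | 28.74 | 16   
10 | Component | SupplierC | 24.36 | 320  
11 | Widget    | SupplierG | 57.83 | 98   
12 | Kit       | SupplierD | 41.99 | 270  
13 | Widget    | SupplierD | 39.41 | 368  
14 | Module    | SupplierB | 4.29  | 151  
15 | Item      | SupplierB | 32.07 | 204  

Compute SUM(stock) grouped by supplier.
SELECT supplier, SUM(stock) as result
FROM products
GROUP BY supplier

Result:
  SupplierA: 263
  SupplierB: 678
  SupplierC: 756
  SupplierD: 941
  SupplierF: 497
  SupplierG: 440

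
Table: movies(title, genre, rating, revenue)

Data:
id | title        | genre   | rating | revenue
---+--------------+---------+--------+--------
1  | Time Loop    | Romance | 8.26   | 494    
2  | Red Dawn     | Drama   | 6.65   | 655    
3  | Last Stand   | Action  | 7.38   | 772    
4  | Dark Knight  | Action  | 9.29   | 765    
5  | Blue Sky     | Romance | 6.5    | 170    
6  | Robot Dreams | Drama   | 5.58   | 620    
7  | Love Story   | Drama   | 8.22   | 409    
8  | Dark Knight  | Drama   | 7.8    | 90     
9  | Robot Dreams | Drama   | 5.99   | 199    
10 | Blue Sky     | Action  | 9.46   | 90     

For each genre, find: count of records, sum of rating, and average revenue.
SELECT genre,
       COUNT(*) as cnt,
       SUM(rating) as total_rating,
       AVG(revenue) as avg_revenue
FROM movies
GROUP BY genre

Result:
  Action: 3 records, 26.13 total rating, 542.33 avg revenue
  Drama: 5 records, 34.24 total rating, 394.60 avg revenue
  Romance: 2 records, 14.76 total rating, 332.00 avg revenue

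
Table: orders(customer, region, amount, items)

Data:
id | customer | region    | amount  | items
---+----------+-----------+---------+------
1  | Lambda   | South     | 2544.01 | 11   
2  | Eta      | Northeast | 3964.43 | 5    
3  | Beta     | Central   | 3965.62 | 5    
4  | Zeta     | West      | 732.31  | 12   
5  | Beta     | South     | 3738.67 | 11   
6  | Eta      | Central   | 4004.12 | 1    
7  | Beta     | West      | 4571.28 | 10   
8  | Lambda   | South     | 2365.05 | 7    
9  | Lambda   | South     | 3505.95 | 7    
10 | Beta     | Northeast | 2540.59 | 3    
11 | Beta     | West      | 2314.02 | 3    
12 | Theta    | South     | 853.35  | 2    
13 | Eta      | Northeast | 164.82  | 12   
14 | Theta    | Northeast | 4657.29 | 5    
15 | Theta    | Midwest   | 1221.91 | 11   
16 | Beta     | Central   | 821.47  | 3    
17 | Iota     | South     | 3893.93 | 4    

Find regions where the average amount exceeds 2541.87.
SELECT region, AVG(amount)
FROM orders
GROUP BY region
HAVING AVG(amount) > 2541.87

Result:
  Central: avg=2930.40
  Northeast: avg=2831.78
  South: avg=2816.83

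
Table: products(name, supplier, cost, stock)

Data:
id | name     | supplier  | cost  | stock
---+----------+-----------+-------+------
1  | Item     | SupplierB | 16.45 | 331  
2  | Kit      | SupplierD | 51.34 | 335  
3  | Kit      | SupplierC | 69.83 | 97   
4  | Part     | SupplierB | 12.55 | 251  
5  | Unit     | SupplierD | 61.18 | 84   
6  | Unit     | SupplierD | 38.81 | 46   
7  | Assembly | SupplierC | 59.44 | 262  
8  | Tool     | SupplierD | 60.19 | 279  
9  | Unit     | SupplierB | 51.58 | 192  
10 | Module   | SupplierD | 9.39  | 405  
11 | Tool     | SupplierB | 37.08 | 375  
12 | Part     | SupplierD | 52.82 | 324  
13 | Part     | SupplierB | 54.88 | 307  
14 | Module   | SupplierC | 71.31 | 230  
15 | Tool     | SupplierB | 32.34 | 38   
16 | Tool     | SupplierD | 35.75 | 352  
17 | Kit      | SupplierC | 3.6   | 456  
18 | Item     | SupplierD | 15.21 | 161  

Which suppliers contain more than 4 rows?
SELECT supplier, COUNT(*) as cnt
FROM products
GROUP BY supplier
HAVING COUNT(*) > 4

Result:
  SupplierB: 6
  SupplierD: 8

Note: HAVING filters groups after aggregation, WHERE filters rows before.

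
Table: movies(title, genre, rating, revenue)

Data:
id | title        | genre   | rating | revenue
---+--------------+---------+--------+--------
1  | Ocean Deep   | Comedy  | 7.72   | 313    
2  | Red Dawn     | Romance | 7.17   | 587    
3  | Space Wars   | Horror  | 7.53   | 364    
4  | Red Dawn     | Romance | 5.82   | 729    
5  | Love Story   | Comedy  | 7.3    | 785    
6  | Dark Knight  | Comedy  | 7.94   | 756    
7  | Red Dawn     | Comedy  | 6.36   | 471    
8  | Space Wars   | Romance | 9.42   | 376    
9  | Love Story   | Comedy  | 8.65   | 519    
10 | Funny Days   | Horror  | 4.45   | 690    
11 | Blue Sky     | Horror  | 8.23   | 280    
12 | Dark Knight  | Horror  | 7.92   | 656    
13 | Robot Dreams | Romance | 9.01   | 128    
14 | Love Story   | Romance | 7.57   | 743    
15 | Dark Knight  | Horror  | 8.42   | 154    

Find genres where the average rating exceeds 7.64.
SELECT genre, AVG(rating)
FROM movies
GROUP BY genre
HAVING AVG(rating) > 7.64

Result:
  Romance: avg=7.80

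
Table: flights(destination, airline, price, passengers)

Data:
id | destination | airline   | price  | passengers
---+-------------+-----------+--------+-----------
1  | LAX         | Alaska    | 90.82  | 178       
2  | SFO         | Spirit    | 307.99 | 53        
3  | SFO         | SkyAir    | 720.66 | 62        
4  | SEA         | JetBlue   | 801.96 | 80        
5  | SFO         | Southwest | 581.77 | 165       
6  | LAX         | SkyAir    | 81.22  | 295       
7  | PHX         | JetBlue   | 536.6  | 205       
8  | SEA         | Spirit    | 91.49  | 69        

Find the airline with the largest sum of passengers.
SELECT airline, SUM(passengers) as val
FROM flights
GROUP BY airline
ORDER BY val DESC
LIMIT 1

Result: SkyAir with sum(passengers) = 357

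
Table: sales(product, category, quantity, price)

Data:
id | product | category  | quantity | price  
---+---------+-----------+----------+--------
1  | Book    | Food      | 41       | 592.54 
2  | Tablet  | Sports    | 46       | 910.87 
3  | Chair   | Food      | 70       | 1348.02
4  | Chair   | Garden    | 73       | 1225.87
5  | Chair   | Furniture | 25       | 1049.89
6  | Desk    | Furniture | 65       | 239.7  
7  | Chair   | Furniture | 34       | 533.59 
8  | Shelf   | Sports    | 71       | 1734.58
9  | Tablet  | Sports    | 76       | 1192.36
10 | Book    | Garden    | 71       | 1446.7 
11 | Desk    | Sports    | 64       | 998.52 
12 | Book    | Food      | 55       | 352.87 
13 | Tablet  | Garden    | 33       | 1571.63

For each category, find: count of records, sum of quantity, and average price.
SELECT category,
       COUNT(*) as cnt,
       SUM(quantity) as total_quantity,
       AVG(price) as avg_price
FROM sales
GROUP BY category

Result:
  Food: 3 records, 166 total quantity, 764.48 avg price
  Furniture: 3 records, 124 total quantity, 607.73 avg price
  Garden: 3 records, 177 total quantity, 1414.73 avg price
  Sports: 4 records, 257 total quantity, 1209.08 avg price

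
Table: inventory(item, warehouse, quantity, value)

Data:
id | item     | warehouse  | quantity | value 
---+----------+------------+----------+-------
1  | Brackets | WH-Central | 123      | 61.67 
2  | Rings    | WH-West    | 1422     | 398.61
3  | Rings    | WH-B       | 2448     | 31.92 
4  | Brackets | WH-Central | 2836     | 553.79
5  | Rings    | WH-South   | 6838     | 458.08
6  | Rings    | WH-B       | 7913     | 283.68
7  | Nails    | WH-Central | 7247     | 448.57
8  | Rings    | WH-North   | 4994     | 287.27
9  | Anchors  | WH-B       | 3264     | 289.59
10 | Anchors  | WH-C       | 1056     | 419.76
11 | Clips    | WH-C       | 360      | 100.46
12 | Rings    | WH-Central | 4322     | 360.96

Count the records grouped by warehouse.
SELECT warehouse, COUNT(*) as count
FROM inventory
GROUP BY warehouse

Result:
  WH-B: 3
  WH-C: 2
  WH-Central: 4
  WH-North: 1
  WH-South: 1
  WH-West: 1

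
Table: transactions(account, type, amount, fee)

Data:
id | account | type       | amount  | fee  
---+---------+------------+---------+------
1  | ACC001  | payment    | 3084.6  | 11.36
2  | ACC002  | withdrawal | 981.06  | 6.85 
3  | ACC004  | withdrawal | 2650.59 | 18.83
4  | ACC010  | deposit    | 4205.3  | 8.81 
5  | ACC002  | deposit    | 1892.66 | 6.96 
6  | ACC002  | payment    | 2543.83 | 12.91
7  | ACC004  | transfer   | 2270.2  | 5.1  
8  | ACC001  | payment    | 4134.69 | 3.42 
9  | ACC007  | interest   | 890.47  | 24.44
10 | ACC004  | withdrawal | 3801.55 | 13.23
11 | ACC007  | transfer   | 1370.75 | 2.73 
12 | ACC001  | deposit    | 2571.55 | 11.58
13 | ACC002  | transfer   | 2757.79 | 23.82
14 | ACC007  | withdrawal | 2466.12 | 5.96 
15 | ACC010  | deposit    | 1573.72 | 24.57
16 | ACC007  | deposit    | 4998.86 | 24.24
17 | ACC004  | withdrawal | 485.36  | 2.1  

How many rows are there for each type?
SELECT type, COUNT(*) as count
FROM transactions
GROUP BY type

Result:
  deposit: 5
  interest: 1
  payment: 3
  transfer: 3
  withdrawal: 5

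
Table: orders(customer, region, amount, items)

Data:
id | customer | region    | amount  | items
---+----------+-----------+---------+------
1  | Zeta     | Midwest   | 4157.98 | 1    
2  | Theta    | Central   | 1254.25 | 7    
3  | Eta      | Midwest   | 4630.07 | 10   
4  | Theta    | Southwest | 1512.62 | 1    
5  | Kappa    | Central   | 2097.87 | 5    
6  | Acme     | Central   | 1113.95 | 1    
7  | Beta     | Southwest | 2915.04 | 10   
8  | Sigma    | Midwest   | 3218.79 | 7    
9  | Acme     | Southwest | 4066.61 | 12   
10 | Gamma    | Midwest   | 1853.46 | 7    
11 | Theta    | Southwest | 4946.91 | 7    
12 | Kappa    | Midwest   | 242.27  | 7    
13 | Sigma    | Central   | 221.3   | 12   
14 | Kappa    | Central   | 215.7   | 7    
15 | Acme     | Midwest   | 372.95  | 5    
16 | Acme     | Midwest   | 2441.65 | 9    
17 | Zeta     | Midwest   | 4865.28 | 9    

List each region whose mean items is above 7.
SELECT region, AVG(items)
FROM orders
GROUP BY region
HAVING AVG(items) > 7

Result:
  Southwest: avg=7.50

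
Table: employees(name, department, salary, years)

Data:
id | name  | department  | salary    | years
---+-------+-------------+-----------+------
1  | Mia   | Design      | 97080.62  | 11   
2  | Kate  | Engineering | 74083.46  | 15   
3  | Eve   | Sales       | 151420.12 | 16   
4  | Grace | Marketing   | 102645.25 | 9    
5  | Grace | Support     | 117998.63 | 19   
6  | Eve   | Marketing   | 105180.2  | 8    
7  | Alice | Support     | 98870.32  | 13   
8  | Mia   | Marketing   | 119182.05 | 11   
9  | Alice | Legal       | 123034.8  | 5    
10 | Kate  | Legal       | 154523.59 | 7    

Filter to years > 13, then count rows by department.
SELECT department, COUNT(*)
FROM employees
WHERE years > 13
GROUP BY department

Note: WHERE filters rows before grouping.

Result:
  Engineering: 1
  Sales: 1
  Support: 1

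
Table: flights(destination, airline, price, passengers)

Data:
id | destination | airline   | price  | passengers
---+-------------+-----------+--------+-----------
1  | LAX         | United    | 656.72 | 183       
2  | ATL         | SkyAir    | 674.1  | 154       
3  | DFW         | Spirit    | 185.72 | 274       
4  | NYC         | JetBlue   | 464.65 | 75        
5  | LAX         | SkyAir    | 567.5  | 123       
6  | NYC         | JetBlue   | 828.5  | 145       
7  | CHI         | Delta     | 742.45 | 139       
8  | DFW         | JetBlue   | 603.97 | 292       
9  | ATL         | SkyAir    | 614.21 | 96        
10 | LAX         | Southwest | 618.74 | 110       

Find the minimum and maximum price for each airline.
SELECT airline, MIN(price), MAX(price)
FROM flights
GROUP BY airline

Result:
  Delta: min=742.45, max=742.45
  JetBlue: min=464.65, max=828.50
  SkyAir: min=567.50, max=674.10
  Southwest: min=618.74, max=618.74
  Spirit: min=185.72, max=185.72
  United: min=656.72, max=656.72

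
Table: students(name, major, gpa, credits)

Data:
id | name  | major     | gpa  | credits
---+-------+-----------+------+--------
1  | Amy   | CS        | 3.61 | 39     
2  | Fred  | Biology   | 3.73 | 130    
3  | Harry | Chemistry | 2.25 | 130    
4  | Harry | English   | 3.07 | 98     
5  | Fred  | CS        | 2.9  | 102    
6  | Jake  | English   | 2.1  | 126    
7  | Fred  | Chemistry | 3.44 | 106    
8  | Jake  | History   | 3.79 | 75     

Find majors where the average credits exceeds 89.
SELECT major, AVG(credits)
FROM students
GROUP BY major
HAVING AVG(credits) > 89

Result:
  Biology: avg=130.00
  Chemistry: avg=118.00
  English: avg=112.00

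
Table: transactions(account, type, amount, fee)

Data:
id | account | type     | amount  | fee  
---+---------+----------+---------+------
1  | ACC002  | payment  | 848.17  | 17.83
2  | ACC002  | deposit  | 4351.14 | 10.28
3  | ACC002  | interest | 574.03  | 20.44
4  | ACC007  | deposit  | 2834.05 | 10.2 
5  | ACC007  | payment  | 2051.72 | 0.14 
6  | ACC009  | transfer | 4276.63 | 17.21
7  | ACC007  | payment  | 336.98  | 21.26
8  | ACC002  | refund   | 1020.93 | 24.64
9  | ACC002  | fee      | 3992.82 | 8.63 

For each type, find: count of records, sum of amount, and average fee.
SELECT type,
       COUNT(*) as cnt,
       SUM(amount) as total_amount,
       AVG(fee) as avg_fee
FROM transactions
GROUP BY type

Result:
  deposit: 2 records, 7185.19 total amount, 10.24 avg fee
  fee: 1 records, 3992.82 total amount, 8.63 avg fee
  interest: 1 records, 574.03 total amount, 20.44 avg fee
  payment: 3 records, 3236.87 total amount, 13.08 avg fee
  refund: 1 records, 1020.93 total amount, 24.64 avg fee
  transfer: 1 records, 4276.63 total amount, 17.21 avg fee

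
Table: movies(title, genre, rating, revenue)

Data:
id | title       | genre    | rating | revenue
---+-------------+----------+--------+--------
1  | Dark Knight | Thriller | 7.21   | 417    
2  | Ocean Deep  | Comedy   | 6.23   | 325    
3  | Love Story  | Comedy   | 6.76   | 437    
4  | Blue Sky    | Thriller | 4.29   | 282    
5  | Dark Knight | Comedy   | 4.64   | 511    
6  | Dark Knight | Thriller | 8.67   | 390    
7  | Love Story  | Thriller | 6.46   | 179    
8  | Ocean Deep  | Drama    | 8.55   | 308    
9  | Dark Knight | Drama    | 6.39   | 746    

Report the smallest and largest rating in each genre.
SELECT genre, MIN(rating), MAX(rating)
FROM movies
GROUP BY genre

Result:
  Comedy: min=4.64, max=6.76
  Drama: min=6.39, max=8.55
  Thriller: min=4.29, max=8.67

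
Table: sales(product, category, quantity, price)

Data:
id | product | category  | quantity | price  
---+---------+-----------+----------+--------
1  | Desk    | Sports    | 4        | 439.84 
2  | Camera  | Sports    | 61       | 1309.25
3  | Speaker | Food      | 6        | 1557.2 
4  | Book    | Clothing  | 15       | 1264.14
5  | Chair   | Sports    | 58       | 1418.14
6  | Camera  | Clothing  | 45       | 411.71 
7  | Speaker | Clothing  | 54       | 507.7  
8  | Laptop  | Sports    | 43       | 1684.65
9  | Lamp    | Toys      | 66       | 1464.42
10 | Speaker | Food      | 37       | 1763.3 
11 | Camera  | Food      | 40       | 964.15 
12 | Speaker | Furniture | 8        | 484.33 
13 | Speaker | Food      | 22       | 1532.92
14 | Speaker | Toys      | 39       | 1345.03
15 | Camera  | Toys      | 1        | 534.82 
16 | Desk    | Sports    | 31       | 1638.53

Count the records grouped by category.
SELECT category, COUNT(*) as count
FROM sales
GROUP BY category

Result:
  Clothing: 3
  Food: 4
  Furniture: 1
  Sports: 5
  Toys: 3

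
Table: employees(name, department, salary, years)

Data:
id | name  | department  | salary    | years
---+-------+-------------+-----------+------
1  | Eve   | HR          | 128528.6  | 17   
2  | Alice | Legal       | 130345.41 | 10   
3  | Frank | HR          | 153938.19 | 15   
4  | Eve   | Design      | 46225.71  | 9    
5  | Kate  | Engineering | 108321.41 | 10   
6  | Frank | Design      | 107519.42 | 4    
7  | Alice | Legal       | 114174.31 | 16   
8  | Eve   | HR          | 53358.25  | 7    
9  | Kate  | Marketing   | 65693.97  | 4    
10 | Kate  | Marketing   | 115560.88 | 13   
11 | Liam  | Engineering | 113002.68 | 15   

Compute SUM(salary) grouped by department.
SELECT department, SUM(salary) as result
FROM employees
GROUP BY department

Result:
  Design: 153745.13
  Engineering: 221324.09
  HR: 335825.04
  Legal: 244519.72
  Marketing: 181254.85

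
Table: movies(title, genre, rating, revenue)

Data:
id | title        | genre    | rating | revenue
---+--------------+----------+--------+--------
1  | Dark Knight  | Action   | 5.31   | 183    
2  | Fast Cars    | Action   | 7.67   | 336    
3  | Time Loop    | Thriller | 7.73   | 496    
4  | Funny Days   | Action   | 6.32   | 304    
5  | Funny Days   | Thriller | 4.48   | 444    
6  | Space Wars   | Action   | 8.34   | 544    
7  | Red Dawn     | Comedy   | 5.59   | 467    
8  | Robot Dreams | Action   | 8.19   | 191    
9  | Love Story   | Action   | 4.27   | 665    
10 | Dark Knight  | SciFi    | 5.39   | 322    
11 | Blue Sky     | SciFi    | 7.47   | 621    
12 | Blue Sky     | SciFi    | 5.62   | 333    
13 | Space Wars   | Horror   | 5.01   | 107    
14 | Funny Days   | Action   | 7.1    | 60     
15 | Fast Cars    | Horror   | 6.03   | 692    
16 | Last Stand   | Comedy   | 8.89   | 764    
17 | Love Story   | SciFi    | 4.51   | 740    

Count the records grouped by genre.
SELECT genre, COUNT(*) as count
FROM movies
GROUP BY genre

Result:
  Action: 7
  Comedy: 2
  Horror: 2
  SciFi: 4
  Thriller: 2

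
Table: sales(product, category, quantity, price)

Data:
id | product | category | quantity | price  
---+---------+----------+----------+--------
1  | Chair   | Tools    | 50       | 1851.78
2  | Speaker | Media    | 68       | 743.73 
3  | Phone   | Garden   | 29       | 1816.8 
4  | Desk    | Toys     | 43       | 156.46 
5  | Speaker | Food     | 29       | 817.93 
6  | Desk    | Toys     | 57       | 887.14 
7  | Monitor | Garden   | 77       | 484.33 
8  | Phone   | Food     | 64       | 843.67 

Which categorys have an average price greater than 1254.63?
SELECT category, AVG(price)
FROM sales
GROUP BY category
HAVING AVG(price) > 1254.63

Result:
  Tools: avg=1851.78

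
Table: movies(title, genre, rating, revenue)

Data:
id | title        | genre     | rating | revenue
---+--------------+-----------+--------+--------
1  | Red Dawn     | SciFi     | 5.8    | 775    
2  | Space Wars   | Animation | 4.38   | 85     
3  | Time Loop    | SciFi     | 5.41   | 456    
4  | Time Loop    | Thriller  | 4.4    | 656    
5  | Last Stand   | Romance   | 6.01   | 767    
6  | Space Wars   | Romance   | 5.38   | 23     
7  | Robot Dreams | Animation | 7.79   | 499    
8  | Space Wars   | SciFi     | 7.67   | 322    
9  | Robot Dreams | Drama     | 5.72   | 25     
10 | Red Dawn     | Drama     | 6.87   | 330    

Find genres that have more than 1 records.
SELECT genre, COUNT(*) as cnt
FROM movies
GROUP BY genre
HAVING COUNT(*) > 1

Result:
  Animation: 2
  Drama: 2
  Romance: 2
  SciFi: 3

Note: HAVING filters groups after aggregation, WHERE filters rows before.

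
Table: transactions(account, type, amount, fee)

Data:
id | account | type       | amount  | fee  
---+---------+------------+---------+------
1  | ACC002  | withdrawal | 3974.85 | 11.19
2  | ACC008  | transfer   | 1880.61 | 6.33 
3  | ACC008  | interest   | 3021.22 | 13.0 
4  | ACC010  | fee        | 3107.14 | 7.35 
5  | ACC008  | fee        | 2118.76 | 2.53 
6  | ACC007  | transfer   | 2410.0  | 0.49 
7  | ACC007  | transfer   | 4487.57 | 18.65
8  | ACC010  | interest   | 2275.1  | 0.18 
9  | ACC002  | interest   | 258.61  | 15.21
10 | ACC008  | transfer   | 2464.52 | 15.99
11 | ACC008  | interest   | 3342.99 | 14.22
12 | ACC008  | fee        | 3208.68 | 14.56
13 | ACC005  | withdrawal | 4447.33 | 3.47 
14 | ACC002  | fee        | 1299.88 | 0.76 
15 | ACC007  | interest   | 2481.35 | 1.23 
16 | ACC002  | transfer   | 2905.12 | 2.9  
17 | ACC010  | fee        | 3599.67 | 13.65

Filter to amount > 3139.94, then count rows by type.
SELECT type, COUNT(*)
FROM transactions
WHERE amount > 3139.94
GROUP BY type

Note: WHERE filters rows before grouping.

Result:
  fee: 2
  interest: 1
  transfer: 1
  withdrawal: 2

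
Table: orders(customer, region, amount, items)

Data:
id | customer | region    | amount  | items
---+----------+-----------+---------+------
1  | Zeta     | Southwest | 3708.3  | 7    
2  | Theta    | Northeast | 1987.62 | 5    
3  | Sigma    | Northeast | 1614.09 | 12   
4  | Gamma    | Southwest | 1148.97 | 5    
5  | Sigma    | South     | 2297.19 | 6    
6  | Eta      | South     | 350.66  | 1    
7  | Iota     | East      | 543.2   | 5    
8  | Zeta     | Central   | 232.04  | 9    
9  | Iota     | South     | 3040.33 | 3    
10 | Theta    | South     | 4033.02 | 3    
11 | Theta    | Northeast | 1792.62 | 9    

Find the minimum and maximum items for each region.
SELECT region, MIN(items), MAX(items)
FROM orders
GROUP BY region

Result:
  Central: min=9, max=9
  East: min=5, max=5
  Northeast: min=5, max=12
  South: min=1, max=6
  Southwest: min=5, max=7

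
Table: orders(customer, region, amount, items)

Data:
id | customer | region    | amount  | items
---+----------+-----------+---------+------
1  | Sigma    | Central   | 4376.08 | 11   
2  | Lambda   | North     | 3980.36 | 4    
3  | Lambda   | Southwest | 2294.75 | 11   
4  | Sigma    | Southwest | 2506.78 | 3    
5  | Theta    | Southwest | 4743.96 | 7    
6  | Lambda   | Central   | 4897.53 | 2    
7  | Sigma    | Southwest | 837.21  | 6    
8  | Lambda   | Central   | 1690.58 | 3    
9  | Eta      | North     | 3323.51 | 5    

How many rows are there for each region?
SELECT region, COUNT(*) as count
FROM orders
GROUP BY region

Result:
  Central: 3
  North: 2
  Southwest: 4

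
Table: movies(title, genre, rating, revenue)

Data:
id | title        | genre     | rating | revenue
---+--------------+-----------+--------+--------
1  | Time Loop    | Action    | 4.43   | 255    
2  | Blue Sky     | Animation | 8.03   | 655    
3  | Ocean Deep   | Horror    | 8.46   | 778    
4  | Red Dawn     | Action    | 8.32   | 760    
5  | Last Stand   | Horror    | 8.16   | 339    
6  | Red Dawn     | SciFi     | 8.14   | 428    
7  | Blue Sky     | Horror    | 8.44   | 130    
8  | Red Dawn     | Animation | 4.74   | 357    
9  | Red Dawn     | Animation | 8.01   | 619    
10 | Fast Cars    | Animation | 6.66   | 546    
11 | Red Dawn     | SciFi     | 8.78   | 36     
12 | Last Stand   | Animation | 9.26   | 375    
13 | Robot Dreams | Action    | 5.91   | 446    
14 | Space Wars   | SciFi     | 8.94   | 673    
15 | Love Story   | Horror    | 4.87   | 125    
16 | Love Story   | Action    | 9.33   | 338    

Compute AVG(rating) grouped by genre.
SELECT genre, AVG(rating) as result
FROM movies
GROUP BY genre

Result:
  Action: 7.00
  Animation: 7.34
  Horror: 7.48
  SciFi: 8.62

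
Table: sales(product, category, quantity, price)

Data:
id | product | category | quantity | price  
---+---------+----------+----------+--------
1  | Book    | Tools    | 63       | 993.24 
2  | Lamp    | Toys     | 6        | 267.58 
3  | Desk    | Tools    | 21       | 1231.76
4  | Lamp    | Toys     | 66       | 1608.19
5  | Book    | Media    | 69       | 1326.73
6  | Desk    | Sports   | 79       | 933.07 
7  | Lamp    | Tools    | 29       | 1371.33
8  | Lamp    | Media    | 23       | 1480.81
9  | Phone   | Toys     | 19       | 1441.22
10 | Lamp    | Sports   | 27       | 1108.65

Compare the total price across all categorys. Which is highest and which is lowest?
SELECT category, SUM(price)
FROM sales
GROUP BY category
ORDER BY SUM(price)

All groups:
  Sports: 2041.72
  Media: 2807.54
  Toys: 3316.99
  Tools: 3596.33

Highest: Tools (3596.33)
Lowest: Sports (2041.72)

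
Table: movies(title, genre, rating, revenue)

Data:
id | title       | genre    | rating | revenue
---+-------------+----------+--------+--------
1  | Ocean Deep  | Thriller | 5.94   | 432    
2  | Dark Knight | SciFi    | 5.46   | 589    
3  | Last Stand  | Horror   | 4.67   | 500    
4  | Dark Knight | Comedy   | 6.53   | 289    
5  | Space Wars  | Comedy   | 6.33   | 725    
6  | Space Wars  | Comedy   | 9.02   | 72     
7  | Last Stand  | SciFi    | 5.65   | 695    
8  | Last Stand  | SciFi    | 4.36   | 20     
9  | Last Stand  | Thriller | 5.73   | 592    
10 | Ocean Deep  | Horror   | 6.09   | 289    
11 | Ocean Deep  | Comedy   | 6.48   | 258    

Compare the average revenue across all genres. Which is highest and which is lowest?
SELECT genre, AVG(revenue)
FROM movies
GROUP BY genre
ORDER BY AVG(revenue)

All groups:
  Comedy: 336.00
  Horror: 394.50
  SciFi: 434.67
  Thriller: 512.00

Highest: Thriller (512.00)
Lowest: Comedy (336.00)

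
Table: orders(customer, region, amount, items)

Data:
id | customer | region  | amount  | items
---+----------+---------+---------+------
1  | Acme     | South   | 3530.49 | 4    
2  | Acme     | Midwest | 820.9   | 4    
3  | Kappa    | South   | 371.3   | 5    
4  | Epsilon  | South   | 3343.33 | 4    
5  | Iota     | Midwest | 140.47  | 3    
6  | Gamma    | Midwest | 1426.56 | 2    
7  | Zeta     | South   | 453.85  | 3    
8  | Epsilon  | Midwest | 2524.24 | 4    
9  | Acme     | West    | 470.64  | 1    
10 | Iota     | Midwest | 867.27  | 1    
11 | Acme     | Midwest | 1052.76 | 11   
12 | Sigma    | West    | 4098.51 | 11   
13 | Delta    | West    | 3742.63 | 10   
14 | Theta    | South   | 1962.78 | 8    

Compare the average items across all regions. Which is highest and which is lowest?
SELECT region, AVG(items)
FROM orders
GROUP BY region
ORDER BY AVG(items)

All groups:
  Midwest: 4.17
  South: 4.80
  West: 7.33

Highest: West (7.33)
Lowest: Midwest (4.17)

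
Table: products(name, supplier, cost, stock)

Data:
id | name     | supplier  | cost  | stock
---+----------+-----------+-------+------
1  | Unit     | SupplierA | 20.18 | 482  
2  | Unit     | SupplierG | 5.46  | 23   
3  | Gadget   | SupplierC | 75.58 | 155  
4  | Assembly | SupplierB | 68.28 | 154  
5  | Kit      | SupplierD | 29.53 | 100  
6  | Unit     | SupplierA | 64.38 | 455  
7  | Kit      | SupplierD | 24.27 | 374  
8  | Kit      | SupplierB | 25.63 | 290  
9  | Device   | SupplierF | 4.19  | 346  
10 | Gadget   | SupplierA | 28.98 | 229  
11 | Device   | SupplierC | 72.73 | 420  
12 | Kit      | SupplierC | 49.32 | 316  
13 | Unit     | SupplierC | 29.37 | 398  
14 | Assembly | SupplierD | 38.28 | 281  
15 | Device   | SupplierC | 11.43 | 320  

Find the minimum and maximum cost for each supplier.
SELECT supplier, MIN(cost), MAX(cost)
FROM products
GROUP BY supplier

Result:
  SupplierA: min=20.18, max=64.38
  SupplierB: min=25.63, max=68.28
  SupplierC: min=11.43, max=75.58
  SupplierD: min=24.27, max=38.28
  SupplierF: min=4.19, max=4.19
  SupplierG: min=5.46, max=5.46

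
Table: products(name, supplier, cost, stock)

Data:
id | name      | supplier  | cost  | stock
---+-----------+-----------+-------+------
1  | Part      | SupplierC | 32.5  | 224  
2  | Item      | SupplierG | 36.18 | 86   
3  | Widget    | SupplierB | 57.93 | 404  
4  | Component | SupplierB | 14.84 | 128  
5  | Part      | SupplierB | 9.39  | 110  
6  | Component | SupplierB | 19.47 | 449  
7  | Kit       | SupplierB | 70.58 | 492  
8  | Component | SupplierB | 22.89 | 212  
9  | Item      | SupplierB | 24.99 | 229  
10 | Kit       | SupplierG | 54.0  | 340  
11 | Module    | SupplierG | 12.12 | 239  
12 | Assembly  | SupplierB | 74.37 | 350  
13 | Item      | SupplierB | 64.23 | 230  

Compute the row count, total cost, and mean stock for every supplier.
SELECT supplier,
       COUNT(*) as cnt,
       SUM(cost) as total_cost,
       AVG(stock) as avg_stock
FROM products
GROUP BY supplier

Result:
  SupplierB: 9 records, 358.69 total cost, 289.33 avg stock
  SupplierC: 1 records, 32.50 total cost, 224.00 avg stock
  SupplierG: 3 records, 102.30 total cost, 221.67 avg stock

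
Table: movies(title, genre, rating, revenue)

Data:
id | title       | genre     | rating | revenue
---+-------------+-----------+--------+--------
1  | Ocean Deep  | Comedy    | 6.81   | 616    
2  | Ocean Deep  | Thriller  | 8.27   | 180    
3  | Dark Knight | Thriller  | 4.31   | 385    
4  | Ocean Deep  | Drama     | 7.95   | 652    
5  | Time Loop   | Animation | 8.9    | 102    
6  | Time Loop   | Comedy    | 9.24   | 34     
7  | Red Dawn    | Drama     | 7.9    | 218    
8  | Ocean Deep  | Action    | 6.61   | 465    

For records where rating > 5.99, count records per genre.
SELECT genre, COUNT(*)
FROM movies
WHERE rating > 5.99
GROUP BY genre

Note: WHERE filters rows before grouping.

Result:
  Action: 1
  Animation: 1
  Comedy: 2
  Drama: 2
  Thriller: 1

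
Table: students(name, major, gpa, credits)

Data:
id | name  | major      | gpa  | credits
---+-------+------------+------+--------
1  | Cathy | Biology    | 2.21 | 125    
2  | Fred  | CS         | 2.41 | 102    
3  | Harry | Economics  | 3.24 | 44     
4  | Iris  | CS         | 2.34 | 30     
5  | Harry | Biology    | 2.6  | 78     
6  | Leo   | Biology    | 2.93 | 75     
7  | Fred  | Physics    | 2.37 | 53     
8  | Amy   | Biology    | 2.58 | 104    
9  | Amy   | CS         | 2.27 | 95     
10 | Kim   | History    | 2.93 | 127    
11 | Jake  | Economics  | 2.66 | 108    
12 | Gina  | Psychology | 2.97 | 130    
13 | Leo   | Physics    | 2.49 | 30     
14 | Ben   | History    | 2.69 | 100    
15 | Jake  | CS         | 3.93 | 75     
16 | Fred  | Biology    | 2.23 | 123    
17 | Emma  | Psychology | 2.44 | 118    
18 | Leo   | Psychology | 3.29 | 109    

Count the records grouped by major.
SELECT major, COUNT(*) as count
FROM students
GROUP BY major

Result:
  Biology: 5
  CS: 4
  Economics: 2
  History: 2
  Physics: 2
  Psychology: 3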